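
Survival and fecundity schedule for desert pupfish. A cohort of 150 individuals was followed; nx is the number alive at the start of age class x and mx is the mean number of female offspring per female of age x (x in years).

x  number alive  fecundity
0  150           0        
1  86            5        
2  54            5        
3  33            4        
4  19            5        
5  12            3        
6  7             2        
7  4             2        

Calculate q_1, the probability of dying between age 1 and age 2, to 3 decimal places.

lx = nx/n0 = nx/150: 1, 0.57333…, 0.36, 0.22, 0.12667…, 0.08, 0.04667…, 0.02667…
q_1 = (l_1 − l_2) / l_1 = (0.573333… − 0.36) / 0.573333…
     = 0.213333… / 0.573333… = 0.372093… → 0.372

0.372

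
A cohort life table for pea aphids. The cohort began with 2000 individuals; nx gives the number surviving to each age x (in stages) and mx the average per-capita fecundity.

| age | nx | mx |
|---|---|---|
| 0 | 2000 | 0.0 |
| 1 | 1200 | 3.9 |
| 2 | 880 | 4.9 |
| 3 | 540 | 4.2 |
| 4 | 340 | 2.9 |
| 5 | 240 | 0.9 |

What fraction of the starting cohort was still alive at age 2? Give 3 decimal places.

l_2 = n_2/n_0 = 880/2000 = 0.44 → 0.440

0.440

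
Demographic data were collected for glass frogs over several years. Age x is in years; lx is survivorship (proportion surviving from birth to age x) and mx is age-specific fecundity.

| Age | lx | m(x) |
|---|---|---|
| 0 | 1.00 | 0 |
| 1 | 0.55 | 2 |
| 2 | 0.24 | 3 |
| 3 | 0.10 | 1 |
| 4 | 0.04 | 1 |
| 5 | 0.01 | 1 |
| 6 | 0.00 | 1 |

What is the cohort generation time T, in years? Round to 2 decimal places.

lx·mx: 0, 1.1, 0.72, 0.1, 0.04, 0.01, 0 → R0 = 1.97
x·lx·mx: 0, 1.1, 1.44, 0.3, 0.16, 0.05, 0 → Σ = 3.05
T = 3.05 / 1.97 = 1.548223… → 1.55

1.55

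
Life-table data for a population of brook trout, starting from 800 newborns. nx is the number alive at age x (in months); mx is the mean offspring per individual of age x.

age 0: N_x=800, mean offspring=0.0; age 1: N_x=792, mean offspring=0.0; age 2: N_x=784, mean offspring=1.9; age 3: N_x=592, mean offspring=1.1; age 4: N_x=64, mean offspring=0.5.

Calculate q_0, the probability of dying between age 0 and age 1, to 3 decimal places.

lx = nx/n0 = nx/800: 1, 0.99, 0.98, 0.74, 0.08
q_0 = (l_0 − l_1) / l_0 = (1 − 0.99) / 1
     = 0.01 / 1 = 0.01 → 0.010

0.010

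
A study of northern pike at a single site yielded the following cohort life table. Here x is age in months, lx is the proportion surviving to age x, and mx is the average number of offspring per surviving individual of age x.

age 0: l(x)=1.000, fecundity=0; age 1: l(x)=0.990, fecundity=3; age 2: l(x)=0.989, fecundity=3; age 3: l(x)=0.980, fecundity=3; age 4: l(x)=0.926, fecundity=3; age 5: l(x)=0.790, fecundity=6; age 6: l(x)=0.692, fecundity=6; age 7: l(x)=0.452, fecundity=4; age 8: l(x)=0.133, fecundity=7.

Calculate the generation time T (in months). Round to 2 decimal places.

4.19

lx·mx: 0, 2.97, 2.967, 2.94, 2.778, 4.74, 4.152, 1.808, 0.931 → R0 = 23.286
x·lx·mx: 0, 2.97, 5.934, 8.82, 11.112, 23.7, 24.912, 12.656, 7.448 → Σ = 97.552
T = 97.552 / 23.286 = 4.189298… → 4.19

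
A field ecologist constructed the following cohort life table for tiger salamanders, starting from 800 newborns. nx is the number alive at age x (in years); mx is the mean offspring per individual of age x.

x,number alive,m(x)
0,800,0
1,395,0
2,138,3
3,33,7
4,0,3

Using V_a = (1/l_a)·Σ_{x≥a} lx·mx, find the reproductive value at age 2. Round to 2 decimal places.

lx = nx/n0 = nx/800: 1, 0.49375, 0.1725, 0.04125, 0
lx·mx for x ≥ 2: 0.5175, 0.28875, 0 → sum = 0.80625
V_2 = 0.80625 / l_2 = 0.80625 / 0.1725 = 4.673913… → 4.67

4.67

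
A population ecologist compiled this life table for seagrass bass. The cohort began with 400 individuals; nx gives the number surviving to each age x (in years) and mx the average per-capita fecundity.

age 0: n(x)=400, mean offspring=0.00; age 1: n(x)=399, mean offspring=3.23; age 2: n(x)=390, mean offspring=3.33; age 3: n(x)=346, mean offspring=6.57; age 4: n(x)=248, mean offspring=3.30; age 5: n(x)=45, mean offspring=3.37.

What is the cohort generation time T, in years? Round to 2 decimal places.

2.53

lx = nx/n0 = nx/400: 1, 0.9975, 0.975, 0.865, 0.62, 0.1125
lx·mx: 0, 3.221925, 3.24675, 5.68305, 2.046, 0.379125 → R0 = 14.57685
x·lx·mx: 0, 3.221925, 6.4935, 17.04915, 8.184, 1.895625 → Σ = 36.8442
T = 36.8442 / 14.57685 = 2.527583… → 2.53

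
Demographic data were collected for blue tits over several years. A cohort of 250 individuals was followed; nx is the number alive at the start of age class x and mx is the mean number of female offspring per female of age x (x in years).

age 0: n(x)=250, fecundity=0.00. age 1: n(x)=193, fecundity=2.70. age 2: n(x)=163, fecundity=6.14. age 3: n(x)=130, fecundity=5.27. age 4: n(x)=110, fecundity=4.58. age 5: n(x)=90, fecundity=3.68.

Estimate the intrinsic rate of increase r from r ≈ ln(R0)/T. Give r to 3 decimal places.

lx = nx/n0 = nx/250: 1, 0.772, 0.652, 0.52, 0.44, 0.36
R0 = Σ lx·mx = 0 + 2.0844 + 4.00328 + 2.7404 + 2.0152 + 1.3248 = 12.16808
Σ x·lx·mx = 32.99696; T = 32.99696/12.16808 = 2.71176…
r ≈ ln(R0)/T = ln(12.16808)/2.71176… = 0.92147… → 0.921

0.921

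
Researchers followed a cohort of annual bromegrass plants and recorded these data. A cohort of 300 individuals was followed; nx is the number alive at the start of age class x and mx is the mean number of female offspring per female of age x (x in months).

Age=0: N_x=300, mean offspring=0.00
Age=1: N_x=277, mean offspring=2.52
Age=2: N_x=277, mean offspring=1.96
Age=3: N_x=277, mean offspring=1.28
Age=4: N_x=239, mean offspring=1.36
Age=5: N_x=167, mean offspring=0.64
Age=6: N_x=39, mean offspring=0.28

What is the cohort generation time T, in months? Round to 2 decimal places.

2.33

lx = nx/n0 = nx/300: 1, 0.92333…, 0.92333…, 0.92333…, 0.79667…, 0.55667…, 0.13
lx·mx: 0, 2.3268…, 1.809733…, 1.181867…, 1.083467…, 0.356267…, 0.0364 → R0 = 6.794533…
x·lx·mx: 0, 2.3268…, 3.619467…, 3.5456…, 4.333867…, 1.781333…, 0.2184 → Σ = 15.825467…
T = 15.825467… / 6.794533… = 2.329147… → 2.33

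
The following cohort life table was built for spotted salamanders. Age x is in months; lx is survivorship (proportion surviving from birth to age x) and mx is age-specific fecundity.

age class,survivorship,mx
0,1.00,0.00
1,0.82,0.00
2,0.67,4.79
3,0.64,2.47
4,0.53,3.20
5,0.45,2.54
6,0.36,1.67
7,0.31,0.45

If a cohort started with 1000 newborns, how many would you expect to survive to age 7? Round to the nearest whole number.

310

Expected survivors = N0 · l_7 = 1000 × 0.31 = 310 → 310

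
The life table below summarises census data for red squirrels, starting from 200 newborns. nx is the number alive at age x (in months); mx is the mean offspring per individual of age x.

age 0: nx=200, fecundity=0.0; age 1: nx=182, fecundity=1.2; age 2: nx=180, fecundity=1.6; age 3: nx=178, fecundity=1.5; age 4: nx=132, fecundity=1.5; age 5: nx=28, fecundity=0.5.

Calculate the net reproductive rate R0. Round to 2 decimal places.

4.93

lx = nx/n0 = nx/200: 1, 0.91, 0.9, 0.89, 0.66, 0.14
lx·mx by age: 0, 1.092, 1.44, 1.335, 0.99, 0.07
R0 = Σ lx·mx = 4.927 → 4.93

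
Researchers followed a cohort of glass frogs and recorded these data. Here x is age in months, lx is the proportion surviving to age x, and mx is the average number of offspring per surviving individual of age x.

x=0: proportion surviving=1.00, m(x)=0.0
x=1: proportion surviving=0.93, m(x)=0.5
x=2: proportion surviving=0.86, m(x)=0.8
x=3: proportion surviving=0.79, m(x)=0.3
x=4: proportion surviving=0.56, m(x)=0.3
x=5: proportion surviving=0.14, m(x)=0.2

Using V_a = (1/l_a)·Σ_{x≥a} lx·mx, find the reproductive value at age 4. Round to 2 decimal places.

0.35

lx·mx for x ≥ 4: 0.168, 0.028 → sum = 0.196
V_4 = 0.196 / l_4 = 0.196 / 0.56 = 0.35 → 0.35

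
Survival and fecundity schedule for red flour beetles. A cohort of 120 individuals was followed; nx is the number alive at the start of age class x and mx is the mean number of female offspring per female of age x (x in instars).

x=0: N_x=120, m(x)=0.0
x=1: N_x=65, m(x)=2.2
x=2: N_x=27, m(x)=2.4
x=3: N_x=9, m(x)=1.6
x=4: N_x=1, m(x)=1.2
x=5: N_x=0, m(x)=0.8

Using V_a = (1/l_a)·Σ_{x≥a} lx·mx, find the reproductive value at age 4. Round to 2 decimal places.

1.20

lx = nx/n0 = nx/120: 1, 0.54167…, 0.225, 0.075, 0.00833…, 0
lx·mx for x ≥ 4: 0.01…, 0 → sum = 0.01…
V_4 = 0.01… / l_4 = 0.01… / 0.008333… = 1.2… → 1.20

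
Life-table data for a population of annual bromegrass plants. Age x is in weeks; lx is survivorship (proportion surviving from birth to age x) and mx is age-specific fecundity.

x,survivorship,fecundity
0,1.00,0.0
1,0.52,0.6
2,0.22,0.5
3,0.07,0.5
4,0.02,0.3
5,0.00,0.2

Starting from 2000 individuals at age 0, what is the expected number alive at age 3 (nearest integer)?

Expected survivors = N0 · l_3 = 2000 × 0.07 = 140 → 140

140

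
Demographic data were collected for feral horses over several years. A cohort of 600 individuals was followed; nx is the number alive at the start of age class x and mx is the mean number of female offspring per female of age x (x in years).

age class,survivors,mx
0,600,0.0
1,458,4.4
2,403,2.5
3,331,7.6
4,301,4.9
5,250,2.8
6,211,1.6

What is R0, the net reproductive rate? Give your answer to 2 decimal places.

13.42

lx = nx/n0 = nx/600: 1, 0.76333…, 0.67167…, 0.55167…, 0.50167…, 0.41667…, 0.35167…
lx·mx by age: 0, 3.358667…, 1.679167…, 4.192667…, 2.458167…, 1.166667…, 0.562667…
R0 = Σ lx·mx = 13.418… → 13.42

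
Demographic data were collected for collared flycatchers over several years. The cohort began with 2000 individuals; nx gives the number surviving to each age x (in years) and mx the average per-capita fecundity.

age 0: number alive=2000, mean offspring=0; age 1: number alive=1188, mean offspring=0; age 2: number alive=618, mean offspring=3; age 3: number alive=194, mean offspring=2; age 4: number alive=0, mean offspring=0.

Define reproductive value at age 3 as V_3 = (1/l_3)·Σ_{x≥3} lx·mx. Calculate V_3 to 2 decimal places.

lx = nx/n0 = nx/2000: 1, 0.594, 0.309, 0.097, 0
lx·mx for x ≥ 3: 0.194, 0 → sum = 0.194
V_3 = 0.194 / l_3 = 0.194 / 0.097 = 2 → 2.00

2.00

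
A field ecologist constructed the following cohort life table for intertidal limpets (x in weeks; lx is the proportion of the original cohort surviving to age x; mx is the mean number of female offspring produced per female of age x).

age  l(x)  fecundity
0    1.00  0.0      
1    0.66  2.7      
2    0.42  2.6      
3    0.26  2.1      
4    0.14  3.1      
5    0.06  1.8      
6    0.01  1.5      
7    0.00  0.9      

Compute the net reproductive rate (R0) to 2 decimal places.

lx·mx by age: 0, 1.782, 1.092, 0.546, 0.434, 0.108, 0.015, 0
R0 = Σ lx·mx = 3.977 → 3.98

3.98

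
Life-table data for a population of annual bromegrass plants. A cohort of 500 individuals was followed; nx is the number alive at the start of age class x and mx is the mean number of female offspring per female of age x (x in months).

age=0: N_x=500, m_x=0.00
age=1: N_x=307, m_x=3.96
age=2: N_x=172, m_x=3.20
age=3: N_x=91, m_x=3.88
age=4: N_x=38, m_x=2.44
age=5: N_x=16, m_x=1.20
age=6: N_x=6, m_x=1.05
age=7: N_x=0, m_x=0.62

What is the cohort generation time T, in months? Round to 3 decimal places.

lx = nx/n0 = nx/500: 1, 0.614, 0.344, 0.182, 0.076, 0.032, 0.012, 0
lx·mx: 0, 2.43144, 1.1008, 0.70616, 0.18544, 0.0384, 0.0126, 0 → R0 = 4.47484
x·lx·mx: 0, 2.43144, 2.2016, 2.11848, 0.74176, 0.192, 0.0756, 0 → Σ = 7.76088
T = 7.76088 / 4.47484 = 1.734337… → 1.734

1.734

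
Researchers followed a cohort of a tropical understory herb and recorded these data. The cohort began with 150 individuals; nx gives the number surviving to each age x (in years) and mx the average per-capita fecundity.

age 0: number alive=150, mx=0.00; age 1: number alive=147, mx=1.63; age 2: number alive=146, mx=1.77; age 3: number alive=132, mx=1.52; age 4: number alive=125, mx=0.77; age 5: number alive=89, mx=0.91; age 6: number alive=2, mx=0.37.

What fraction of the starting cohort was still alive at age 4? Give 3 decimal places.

0.833

l_4 = n_4/n_0 = 125/150 = 0.833333… → 0.833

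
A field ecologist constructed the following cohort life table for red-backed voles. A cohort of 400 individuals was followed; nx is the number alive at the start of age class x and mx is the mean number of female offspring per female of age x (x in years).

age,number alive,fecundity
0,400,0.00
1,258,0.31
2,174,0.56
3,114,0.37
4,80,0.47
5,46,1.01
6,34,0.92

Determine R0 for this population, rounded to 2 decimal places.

lx = nx/n0 = nx/400: 1, 0.645, 0.435, 0.285, 0.2, 0.115, 0.085
lx·mx by age: 0, 0.19995, 0.2436, 0.10545, 0.094, 0.11615, 0.0782
R0 = Σ lx·mx = 0.83735 → 0.84

0.84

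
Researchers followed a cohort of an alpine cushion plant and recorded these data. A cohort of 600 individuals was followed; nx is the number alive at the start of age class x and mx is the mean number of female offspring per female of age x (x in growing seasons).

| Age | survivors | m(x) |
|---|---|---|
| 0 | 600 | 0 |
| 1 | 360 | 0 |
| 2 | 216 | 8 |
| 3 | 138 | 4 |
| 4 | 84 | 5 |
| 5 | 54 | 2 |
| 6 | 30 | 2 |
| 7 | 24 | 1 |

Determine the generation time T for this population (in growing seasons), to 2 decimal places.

2.72

lx = nx/n0 = nx/600: 1, 0.6, 0.36, 0.23, 0.14, 0.09, 0.05, 0.04
lx·mx: 0, 0, 2.88, 0.92, 0.7, 0.18, 0.1, 0.04 → R0 = 4.82
x·lx·mx: 0, 0, 5.76, 2.76, 2.8, 0.9, 0.6, 0.28 → Σ = 13.1
T = 13.1 / 4.82 = 2.717842… → 2.72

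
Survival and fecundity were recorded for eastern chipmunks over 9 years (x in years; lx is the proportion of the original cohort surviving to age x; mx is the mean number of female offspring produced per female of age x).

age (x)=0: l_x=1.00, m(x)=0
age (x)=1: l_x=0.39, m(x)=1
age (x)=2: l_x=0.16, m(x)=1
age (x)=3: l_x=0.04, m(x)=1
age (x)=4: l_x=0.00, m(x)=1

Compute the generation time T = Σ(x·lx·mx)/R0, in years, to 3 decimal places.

lx·mx: 0, 0.39, 0.16, 0.04, 0 → R0 = 0.59
x·lx·mx: 0, 0.39, 0.32, 0.12, 0 → Σ = 0.83
T = 0.83 / 0.59 = 1.40678… → 1.407

1.407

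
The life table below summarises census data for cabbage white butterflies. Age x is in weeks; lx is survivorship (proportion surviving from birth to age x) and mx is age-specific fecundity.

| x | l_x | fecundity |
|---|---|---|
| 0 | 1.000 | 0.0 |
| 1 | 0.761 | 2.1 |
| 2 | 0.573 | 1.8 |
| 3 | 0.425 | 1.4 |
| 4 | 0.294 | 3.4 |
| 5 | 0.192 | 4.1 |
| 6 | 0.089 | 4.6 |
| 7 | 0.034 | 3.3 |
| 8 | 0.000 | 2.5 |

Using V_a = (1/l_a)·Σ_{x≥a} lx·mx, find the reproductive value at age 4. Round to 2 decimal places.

lx·mx for x ≥ 4: 0.9996, 0.7872, 0.4094, 0.1122, 0 → sum = 2.3084
V_4 = 2.3084 / l_4 = 2.3084 / 0.294 = 7.851701… → 7.85

7.85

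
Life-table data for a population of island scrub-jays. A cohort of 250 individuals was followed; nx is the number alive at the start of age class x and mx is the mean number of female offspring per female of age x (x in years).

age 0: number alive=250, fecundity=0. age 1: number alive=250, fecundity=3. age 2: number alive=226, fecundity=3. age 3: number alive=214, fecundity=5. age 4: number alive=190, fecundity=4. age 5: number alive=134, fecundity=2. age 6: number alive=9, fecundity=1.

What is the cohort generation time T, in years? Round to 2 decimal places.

2.76

lx = nx/n0 = nx/250: 1, 1, 0.904, 0.856, 0.76, 0.536, 0.036
lx·mx: 0, 3, 2.712, 4.28, 3.04, 1.072, 0.036 → R0 = 14.14
x·lx·mx: 0, 3, 5.424, 12.84, 12.16, 5.36, 0.216 → Σ = 39
T = 39 / 14.14 = 2.758133… → 2.76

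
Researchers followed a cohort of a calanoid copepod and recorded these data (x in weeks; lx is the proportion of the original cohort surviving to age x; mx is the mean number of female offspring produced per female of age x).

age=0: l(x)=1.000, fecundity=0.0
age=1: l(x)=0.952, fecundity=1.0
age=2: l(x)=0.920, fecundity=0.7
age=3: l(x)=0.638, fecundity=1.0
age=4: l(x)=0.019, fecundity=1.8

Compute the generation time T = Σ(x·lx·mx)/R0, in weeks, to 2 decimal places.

1.89

lx·mx: 0, 0.952, 0.644, 0.638, 0.0342 → R0 = 2.2682
x·lx·mx: 0, 0.952, 1.288, 1.914, 0.1368 → Σ = 4.2908
T = 4.2908 / 2.2682 = 1.89172… → 1.89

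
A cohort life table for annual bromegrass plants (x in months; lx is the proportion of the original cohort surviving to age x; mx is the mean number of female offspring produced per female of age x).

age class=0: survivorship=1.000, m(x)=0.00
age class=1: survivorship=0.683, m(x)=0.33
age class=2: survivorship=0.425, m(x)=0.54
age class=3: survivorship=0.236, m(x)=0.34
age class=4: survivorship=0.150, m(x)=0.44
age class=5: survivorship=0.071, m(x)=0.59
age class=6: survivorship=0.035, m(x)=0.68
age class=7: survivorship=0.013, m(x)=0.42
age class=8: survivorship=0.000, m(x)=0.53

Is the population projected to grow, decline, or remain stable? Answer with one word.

declining

R0 = Σ lx·mx = 0 + 0.22539 + 0.2295 + 0.08024 + 0.066 + 0.04189 + 0.0238 + 0.00546 + 0 = 0.67228
R0 < 1, so the population is declining.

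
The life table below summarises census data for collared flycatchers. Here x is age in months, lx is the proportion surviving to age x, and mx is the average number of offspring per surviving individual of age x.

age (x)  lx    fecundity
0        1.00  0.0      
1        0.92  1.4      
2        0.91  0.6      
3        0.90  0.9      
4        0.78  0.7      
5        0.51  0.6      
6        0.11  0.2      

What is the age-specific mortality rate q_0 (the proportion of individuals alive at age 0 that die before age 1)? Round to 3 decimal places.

0.080

q_0 = (l_0 − l_1) / l_0 = (1 − 0.92) / 1
     = 0.08 / 1 = 0.08 → 0.080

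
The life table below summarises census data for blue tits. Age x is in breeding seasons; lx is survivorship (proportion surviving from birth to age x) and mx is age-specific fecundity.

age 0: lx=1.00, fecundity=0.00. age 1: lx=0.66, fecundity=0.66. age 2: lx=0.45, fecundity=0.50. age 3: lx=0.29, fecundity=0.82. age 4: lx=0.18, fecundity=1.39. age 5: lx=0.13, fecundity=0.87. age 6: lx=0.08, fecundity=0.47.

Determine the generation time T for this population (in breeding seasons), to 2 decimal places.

lx·mx: 0, 0.4356, 0.225, 0.2378, 0.2502, 0.1131, 0.0376 → R0 = 1.2993
x·lx·mx: 0, 0.4356, 0.45, 0.7134, 1.0008, 0.5655, 0.2256 → Σ = 3.3909
T = 3.3909 / 1.2993 = 2.60979… → 2.61

2.61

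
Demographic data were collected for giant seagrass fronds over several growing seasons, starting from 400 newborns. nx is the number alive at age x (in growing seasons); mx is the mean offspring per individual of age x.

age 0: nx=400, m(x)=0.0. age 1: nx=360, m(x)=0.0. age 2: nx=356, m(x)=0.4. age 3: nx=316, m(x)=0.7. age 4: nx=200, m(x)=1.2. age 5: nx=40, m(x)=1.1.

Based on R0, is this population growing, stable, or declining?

growing

lx = nx/n0 = nx/400: 1, 0.9, 0.89, 0.79, 0.5, 0.1
R0 = Σ lx·mx = 0 + 0 + 0.356 + 0.553 + 0.6 + 0.11 = 1.619
R0 > 1, so the population is growing.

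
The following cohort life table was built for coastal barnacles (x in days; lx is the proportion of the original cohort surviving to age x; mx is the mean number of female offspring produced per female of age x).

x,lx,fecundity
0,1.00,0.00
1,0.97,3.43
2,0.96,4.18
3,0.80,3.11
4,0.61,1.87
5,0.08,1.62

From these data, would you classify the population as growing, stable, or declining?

growing

R0 = Σ lx·mx = 0 + 3.3271 + 4.0128 + 2.488 + 1.1407 + 0.1296 = 11.0982
R0 > 1, so the population is growing.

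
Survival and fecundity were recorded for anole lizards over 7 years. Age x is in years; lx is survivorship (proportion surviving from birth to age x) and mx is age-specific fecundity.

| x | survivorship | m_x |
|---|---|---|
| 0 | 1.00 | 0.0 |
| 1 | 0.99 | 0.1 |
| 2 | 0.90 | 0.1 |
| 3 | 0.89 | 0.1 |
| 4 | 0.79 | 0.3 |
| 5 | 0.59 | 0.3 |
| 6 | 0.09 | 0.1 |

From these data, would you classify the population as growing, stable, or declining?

R0 = Σ lx·mx = 0 + 0.099 + 0.09 + 0.089 + 0.237 + 0.177 + 0.009 = 0.701
R0 < 1, so the population is declining.

declining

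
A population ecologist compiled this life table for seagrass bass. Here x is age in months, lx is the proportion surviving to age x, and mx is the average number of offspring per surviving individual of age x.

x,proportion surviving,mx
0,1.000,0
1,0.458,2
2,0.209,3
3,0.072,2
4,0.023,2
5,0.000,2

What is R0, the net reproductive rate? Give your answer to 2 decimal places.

1.73

lx·mx by age: 0, 0.916, 0.627, 0.144, 0.046, 0
R0 = Σ lx·mx = 1.733 → 1.73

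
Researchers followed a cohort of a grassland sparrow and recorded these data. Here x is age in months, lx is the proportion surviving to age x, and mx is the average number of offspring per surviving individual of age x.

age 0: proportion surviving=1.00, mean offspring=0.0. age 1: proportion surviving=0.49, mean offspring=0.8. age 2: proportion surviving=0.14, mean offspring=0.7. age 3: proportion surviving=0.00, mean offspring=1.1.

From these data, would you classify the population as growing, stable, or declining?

declining

R0 = Σ lx·mx = 0 + 0.392 + 0.098 + 0 = 0.49
R0 < 1, so the population is declining.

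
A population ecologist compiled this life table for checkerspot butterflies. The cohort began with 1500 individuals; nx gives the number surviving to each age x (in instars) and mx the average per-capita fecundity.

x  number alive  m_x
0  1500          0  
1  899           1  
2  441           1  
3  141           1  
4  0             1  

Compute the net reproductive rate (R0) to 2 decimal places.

lx = nx/n0 = nx/1500: 1, 0.59933…, 0.294, 0.094, 0
lx·mx by age: 0, 0.599333…, 0.294, 0.094, 0
R0 = Σ lx·mx = 0.987333… → 0.99

0.99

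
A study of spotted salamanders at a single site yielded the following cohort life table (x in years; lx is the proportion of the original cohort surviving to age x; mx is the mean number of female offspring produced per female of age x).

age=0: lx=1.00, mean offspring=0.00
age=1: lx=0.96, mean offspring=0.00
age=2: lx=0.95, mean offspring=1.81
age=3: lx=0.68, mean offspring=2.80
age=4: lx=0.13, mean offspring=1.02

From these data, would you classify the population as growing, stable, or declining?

R0 = Σ lx·mx = 0 + 0 + 1.7195 + 1.904 + 0.1326 = 3.7561
R0 > 1, so the population is growing.

growing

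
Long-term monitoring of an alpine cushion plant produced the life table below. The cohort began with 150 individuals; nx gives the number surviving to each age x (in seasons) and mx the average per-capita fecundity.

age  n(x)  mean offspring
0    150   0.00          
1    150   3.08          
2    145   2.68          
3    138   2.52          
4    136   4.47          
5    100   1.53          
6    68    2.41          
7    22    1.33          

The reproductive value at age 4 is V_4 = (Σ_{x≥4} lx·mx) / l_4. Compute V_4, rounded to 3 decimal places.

7.015

lx = nx/n0 = nx/150: 1, 1, 0.96667…, 0.92, 0.90667…, 0.66667…, 0.45333…, 0.14667…
lx·mx for x ≥ 4: 4.0528…, 1.02…, 1.092533…, 0.195067… → sum = 6.3604…
V_4 = 6.3604… / l_4 = 6.3604… / 0.906667… = 7.015147… → 7.015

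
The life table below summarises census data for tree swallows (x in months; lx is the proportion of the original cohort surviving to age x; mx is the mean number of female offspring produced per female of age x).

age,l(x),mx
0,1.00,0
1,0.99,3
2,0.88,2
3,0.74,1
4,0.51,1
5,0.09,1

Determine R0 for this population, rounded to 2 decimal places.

lx·mx by age: 0, 2.97, 1.76, 0.74, 0.51, 0.09
R0 = Σ lx·mx = 6.07 → 6.07

6.07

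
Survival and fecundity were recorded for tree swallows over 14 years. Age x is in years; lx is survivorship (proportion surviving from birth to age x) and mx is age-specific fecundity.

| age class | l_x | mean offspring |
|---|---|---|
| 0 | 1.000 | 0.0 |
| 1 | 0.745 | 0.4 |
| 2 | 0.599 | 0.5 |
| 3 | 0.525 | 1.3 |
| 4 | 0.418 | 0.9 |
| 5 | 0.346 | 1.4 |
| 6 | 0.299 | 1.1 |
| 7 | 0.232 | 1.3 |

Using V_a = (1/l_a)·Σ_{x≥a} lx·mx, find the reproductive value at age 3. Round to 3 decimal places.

4.140

lx·mx for x ≥ 3: 0.6825, 0.3762, 0.4844, 0.3289, 0.3016 → sum = 2.1736
V_3 = 2.1736 / l_3 = 2.1736 / 0.525 = 4.14019… → 4.140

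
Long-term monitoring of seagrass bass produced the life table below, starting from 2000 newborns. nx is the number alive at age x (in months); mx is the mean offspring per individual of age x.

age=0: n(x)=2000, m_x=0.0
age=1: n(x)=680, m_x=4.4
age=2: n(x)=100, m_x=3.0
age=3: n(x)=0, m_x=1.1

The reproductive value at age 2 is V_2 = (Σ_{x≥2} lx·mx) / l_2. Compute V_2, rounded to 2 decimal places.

lx = nx/n0 = nx/2000: 1, 0.34, 0.05, 0
lx·mx for x ≥ 2: 0.15, 0 → sum = 0.15
V_2 = 0.15 / l_2 = 0.15 / 0.05 = 3 → 3.00

3.00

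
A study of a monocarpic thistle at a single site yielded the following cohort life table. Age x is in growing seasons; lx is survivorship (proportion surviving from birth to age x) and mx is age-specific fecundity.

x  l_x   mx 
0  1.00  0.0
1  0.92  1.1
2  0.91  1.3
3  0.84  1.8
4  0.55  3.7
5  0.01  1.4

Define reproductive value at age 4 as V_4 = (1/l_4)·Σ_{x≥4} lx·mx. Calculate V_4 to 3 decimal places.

lx·mx for x ≥ 4: 2.035, 0.014 → sum = 2.049
V_4 = 2.049 / l_4 = 2.049 / 0.55 = 3.725455… → 3.725

3.725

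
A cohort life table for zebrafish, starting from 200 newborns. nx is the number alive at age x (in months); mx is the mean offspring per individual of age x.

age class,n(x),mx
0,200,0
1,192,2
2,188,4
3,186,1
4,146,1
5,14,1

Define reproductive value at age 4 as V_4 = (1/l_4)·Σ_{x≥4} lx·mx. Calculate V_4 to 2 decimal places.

1.10

lx = nx/n0 = nx/200: 1, 0.96, 0.94, 0.93, 0.73, 0.07
lx·mx for x ≥ 4: 0.73, 0.07 → sum = 0.8
V_4 = 0.8 / l_4 = 0.8 / 0.73 = 1.09589… → 1.10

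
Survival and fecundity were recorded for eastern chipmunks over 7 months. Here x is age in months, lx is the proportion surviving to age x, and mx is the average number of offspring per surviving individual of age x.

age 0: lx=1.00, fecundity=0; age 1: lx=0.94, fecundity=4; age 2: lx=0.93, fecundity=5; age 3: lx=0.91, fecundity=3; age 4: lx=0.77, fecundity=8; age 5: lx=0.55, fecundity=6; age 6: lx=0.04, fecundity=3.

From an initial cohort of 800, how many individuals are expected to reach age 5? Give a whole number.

Expected survivors = N0 · l_5 = 800 × 0.55 = 440 → 440

440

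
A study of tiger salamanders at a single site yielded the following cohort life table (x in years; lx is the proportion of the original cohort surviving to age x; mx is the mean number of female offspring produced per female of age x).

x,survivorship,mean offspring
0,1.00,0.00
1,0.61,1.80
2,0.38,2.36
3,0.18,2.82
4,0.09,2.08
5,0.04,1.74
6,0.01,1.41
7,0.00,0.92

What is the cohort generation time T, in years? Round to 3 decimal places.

lx·mx: 0, 1.098, 0.8968, 0.5076, 0.1872, 0.0696, 0.0141, 0 → R0 = 2.7733
x·lx·mx: 0, 1.098, 1.7936, 1.5228, 0.7488, 0.348, 0.0846, 0 → Σ = 5.5958
T = 5.5958 / 2.7733 = 2.017741… → 2.018

2.018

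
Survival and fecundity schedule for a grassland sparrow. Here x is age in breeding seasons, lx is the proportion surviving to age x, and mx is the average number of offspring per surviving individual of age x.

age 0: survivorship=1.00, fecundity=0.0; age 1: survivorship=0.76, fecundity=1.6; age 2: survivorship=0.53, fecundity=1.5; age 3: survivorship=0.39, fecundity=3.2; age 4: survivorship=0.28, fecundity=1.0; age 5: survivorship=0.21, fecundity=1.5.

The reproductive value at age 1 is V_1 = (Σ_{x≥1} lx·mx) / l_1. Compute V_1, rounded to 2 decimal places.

lx·mx for x ≥ 1: 1.216, 0.795, 1.248, 0.28, 0.315 → sum = 3.854
V_1 = 3.854 / l_1 = 3.854 / 0.76 = 5.071053… → 5.07

5.07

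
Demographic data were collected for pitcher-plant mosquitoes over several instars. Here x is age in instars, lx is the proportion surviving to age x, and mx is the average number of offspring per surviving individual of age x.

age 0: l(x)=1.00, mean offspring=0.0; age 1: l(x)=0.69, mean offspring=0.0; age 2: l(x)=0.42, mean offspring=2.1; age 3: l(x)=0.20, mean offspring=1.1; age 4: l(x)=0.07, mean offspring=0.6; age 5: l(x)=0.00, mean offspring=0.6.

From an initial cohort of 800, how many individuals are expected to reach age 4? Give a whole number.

56

Expected survivors = N0 · l_4 = 800 × 0.07 = 56 → 56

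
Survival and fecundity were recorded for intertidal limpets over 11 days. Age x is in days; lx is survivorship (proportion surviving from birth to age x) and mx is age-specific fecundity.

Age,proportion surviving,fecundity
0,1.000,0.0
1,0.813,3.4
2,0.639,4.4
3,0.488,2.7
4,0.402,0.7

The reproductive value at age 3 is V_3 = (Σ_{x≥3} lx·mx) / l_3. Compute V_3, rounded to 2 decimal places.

lx·mx for x ≥ 3: 1.3176, 0.2814 → sum = 1.599
V_3 = 1.599 / l_3 = 1.599 / 0.488 = 3.276639… → 3.28

3.28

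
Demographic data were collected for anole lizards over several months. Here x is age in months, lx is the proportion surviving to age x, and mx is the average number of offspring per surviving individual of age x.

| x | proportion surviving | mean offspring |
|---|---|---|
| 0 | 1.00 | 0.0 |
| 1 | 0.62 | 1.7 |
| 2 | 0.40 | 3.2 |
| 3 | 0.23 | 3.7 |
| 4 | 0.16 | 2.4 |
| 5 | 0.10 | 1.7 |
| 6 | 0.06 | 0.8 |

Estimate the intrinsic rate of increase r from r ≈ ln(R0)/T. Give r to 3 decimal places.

0.570

R0 = Σ lx·mx = 0 + 1.054 + 1.28 + 0.851 + 0.384 + 0.17 + 0.048 = 3.787
Σ x·lx·mx = 8.841; T = 8.841/3.787 = 2.33457…
r ≈ ln(R0)/T = ln(3.787)/2.33457… = 0.57037… → 0.570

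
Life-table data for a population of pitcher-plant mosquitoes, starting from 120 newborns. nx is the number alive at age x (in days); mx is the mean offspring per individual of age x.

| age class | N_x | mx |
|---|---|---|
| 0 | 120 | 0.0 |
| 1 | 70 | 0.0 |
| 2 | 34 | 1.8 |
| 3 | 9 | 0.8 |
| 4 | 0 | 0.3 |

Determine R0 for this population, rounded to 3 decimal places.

lx = nx/n0 = nx/120: 1, 0.58333…, 0.28333…, 0.075, 0
lx·mx by age: 0, 0, 0.51…, 0.06, 0
R0 = Σ lx·mx = 0.57… → 0.570

0.570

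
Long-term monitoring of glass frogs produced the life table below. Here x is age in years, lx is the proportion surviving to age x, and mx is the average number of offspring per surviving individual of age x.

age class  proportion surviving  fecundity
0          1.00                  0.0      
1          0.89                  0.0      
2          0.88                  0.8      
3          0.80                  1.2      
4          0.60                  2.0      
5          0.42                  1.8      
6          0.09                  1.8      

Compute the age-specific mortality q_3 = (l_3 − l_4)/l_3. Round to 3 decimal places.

0.250

q_3 = (l_3 − l_4) / l_3 = (0.8 − 0.6) / 0.8
     = 0.2 / 0.8 = 0.25 → 0.250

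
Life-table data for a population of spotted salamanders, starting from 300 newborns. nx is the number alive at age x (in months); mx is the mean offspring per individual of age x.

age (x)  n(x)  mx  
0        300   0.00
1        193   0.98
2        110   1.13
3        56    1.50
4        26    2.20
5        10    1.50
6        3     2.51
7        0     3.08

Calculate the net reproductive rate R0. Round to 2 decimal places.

1.59

lx = nx/n0 = nx/300: 1, 0.64333…, 0.36667…, 0.18667…, 0.08667…, 0.03333…, 0.01, 0
lx·mx by age: 0, 0.630467…, 0.414333…, 0.28…, 0.190667…, 0.05…, 0.0251, 0
R0 = Σ lx·mx = 1.590567… → 1.59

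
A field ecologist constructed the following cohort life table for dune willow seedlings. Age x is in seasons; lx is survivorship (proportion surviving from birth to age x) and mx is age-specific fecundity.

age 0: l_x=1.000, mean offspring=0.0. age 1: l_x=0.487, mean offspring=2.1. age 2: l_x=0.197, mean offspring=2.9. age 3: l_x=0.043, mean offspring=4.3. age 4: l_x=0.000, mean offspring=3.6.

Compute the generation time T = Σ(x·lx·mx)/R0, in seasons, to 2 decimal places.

lx·mx: 0, 1.0227, 0.5713, 0.1849, 0 → R0 = 1.7789
x·lx·mx: 0, 1.0227, 1.1426, 0.5547, 0 → Σ = 2.72
T = 2.72 / 1.7789 = 1.529035… → 1.53

1.53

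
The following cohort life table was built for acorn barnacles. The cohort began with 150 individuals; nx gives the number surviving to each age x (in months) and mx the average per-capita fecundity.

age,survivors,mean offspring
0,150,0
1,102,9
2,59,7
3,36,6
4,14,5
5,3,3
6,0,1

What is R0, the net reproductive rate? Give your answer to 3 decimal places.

10.840

lx = nx/n0 = nx/150: 1, 0.68, 0.39333…, 0.24, 0.09333…, 0.02, 0
lx·mx by age: 0, 6.12, 2.753333…, 1.44, 0.466667…, 0.06, 0
R0 = Σ lx·mx = 10.84… → 10.840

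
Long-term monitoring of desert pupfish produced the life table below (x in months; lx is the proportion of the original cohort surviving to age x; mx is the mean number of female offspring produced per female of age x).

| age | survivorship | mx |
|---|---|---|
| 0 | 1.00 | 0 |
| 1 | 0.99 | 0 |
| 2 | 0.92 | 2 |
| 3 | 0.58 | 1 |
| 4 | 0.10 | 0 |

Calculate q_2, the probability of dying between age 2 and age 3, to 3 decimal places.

0.370

q_2 = (l_2 − l_3) / l_2 = (0.92 − 0.58) / 0.92
     = 0.34 / 0.92 = 0.369565… → 0.370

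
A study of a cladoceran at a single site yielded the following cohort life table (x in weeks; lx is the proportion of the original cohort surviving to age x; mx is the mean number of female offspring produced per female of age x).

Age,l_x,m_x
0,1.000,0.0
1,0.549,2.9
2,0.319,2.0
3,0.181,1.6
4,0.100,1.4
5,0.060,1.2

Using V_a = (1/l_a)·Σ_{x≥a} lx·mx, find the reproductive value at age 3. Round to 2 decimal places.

lx·mx for x ≥ 3: 0.2896, 0.14, 0.072 → sum = 0.5016
V_3 = 0.5016 / l_3 = 0.5016 / 0.181 = 2.771271… → 2.77

2.77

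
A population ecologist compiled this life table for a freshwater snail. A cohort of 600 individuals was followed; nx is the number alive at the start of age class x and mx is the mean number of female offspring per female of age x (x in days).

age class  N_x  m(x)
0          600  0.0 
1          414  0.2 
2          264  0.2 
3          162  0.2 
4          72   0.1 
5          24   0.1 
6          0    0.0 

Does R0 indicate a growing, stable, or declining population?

declining

lx = nx/n0 = nx/600: 1, 0.69, 0.44, 0.27, 0.12, 0.04, 0
R0 = Σ lx·mx = 0 + 0.138 + 0.088 + 0.054 + 0.012 + 0.004 + 0 = 0.296
R0 < 1, so the population is declining.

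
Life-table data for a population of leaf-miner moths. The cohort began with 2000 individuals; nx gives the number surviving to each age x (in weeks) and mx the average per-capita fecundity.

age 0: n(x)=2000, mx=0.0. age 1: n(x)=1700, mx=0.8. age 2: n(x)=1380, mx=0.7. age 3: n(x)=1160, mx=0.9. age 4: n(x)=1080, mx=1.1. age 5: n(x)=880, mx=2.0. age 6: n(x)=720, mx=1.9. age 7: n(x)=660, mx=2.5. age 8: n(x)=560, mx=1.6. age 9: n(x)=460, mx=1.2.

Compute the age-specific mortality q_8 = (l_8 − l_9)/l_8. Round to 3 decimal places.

0.179

lx = nx/n0 = nx/2000: 1, 0.85, 0.69, 0.58, 0.54, 0.44, 0.36, 0.33, 0.28, 0.23
q_8 = (l_8 − l_9) / l_8 = (0.28 − 0.23) / 0.28
     = 0.05 / 0.28 = 0.178571… → 0.179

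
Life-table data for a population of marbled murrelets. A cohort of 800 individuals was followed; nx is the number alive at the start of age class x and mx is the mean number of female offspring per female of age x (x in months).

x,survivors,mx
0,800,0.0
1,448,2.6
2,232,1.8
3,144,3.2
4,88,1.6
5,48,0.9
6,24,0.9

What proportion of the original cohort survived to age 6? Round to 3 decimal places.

l_6 = n_6/n_0 = 24/800 = 0.03 → 0.030

0.030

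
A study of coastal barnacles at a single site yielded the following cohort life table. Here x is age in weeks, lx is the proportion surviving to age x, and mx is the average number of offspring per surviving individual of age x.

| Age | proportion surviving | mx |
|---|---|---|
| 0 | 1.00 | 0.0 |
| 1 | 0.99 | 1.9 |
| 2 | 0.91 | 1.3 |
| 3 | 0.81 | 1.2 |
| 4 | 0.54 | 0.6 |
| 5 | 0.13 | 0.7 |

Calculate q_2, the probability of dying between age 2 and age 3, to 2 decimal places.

0.11

q_2 = (l_2 − l_3) / l_2 = (0.91 − 0.81) / 0.91
     = 0.1 / 0.91 = 0.10989… → 0.11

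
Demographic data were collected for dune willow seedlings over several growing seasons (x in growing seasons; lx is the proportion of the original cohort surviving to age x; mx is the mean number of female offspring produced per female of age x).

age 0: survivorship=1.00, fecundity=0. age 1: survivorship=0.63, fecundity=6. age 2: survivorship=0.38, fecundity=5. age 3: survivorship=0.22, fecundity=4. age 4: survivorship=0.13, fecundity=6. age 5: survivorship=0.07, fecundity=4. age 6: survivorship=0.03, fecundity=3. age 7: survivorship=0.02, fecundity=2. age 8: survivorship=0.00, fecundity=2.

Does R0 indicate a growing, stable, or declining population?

growing

R0 = Σ lx·mx = 0 + 3.78 + 1.9 + 0.88 + 0.78 + 0.28 + 0.09 + 0.04 + 0 = 7.75
R0 > 1, so the population is growing.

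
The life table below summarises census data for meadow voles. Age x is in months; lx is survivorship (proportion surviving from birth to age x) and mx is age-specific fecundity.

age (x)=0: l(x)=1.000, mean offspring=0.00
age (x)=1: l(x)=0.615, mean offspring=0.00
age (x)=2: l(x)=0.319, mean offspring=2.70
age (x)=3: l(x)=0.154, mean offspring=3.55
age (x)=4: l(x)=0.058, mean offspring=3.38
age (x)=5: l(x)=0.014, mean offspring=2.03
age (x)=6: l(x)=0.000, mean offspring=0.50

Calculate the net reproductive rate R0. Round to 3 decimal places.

lx·mx by age: 0, 0, 0.8613, 0.5467, 0.19604, 0.02842, 0
R0 = Σ lx·mx = 1.63246 → 1.632

1.632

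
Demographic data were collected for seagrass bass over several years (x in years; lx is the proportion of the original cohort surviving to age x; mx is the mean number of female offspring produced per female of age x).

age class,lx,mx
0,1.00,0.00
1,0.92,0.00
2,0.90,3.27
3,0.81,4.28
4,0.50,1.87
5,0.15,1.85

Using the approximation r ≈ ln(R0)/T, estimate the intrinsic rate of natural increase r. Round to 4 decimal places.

0.7230

R0 = Σ lx·mx = 0 + 0 + 2.943 + 3.4668 + 0.935 + 0.2775 = 7.6223
Σ x·lx·mx = 21.4139; T = 21.4139/7.6223 = 2.80938…
r ≈ ln(R0)/T = ln(7.6223)/2.80938… = 0.722964… → 0.7230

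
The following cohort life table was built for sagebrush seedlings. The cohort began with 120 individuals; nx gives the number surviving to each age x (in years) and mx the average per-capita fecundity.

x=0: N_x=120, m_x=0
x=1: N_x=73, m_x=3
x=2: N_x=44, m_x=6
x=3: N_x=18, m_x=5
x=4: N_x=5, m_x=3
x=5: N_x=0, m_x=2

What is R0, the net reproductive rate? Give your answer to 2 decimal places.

lx = nx/n0 = nx/120: 1, 0.60833…, 0.36667…, 0.15, 0.04167…, 0
lx·mx by age: 0, 1.825…, 2.2…, 0.75, 0.125…, 0
R0 = Σ lx·mx = 4.9… → 4.90

4.90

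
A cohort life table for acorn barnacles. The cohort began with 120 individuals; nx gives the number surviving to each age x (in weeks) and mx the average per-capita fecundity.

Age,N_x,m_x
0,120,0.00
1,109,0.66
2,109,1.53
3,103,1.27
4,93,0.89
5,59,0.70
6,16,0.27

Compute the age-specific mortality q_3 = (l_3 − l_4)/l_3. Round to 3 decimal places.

0.097

lx = nx/n0 = nx/120: 1, 0.90833…, 0.90833…, 0.85833…, 0.775, 0.49167…, 0.13333…
q_3 = (l_3 − l_4) / l_3 = (0.858333… − 0.775) / 0.858333…
     = 0.083333… / 0.858333… = 0.097087… → 0.097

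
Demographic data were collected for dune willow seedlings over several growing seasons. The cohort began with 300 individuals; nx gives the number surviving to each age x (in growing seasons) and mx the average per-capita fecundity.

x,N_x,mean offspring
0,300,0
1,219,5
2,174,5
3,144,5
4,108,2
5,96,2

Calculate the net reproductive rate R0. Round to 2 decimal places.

lx = nx/n0 = nx/300: 1, 0.73, 0.58, 0.48, 0.36, 0.32
lx·mx by age: 0, 3.65, 2.9, 2.4, 0.72, 0.64
R0 = Σ lx·mx = 10.31 → 10.31

10.31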